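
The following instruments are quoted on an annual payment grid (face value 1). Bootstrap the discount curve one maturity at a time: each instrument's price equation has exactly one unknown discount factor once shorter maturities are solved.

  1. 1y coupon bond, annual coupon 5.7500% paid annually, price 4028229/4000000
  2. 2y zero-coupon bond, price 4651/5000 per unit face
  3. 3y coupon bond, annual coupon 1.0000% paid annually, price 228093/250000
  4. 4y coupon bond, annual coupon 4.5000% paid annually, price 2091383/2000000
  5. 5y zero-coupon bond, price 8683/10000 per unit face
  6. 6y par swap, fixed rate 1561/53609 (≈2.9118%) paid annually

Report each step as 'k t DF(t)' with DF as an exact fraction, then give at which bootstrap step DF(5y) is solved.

1 1 9523/10000
2 2 4651/5000
3 3 8847/10000
4 4 1763/2000
5 5 8683/10000
6 6 8439/10000
DF(5y) is solved at step 5

step 1 [1y] bond c/1=23/400: DF=(4028229/4000000 − 23/400·(0))/(1+23/400) = 9523/10000 ≈ 0.952300
step 2 [2y] zero: DF = P = 4651/5000 ≈ 0.930200
step 3 [3y] bond c/1=1/100: DF=(228093/250000 − 1/100·(0.952300+0.930200))/(1+1/100) = 8847/10000 ≈ 0.884700
step 4 [4y] bond c/1=9/200: DF=(2091383/2000000 − 9/200·(0.952300+0.930200+0.884700))/(1+9/200) = 1763/2000 ≈ 0.881500
step 5 [5y] zero: DF = P = 8683/10000 ≈ 0.868300
step 6 [6y] swap r/1=1561/53609: DF=(1 − 1561/53609·(0.952300+0.930200+0.884700+0.881500+0.868300))/(1+1561/53609) = 8439/10000 ≈ 0.843900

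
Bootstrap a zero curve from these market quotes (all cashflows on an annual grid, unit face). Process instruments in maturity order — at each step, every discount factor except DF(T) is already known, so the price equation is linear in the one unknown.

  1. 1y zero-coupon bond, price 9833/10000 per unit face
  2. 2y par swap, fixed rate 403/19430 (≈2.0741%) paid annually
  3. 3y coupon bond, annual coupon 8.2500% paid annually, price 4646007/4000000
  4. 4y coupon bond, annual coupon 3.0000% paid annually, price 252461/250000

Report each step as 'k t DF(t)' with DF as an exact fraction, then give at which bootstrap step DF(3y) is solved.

step 1 [1y] zero: DF = P = 9833/10000 ≈ 0.983300
step 2 [2y] swap r/1=403/19430: DF=(1 − 403/19430·(0.983300))/(1+403/19430) = 9597/10000 ≈ 0.959700
step 3 [3y] bond c/1=33/400: DF=(4646007/4000000 − 33/400·(0.983300+0.959700))/(1+33/400) = 9249/10000 ≈ 0.924900
step 4 [4y] bond c/1=3/100: DF=(252461/250000 − 3/100·(0.983300+0.959700+0.924900))/(1+3/100) = 8969/10000 ≈ 0.896900

1 1 9833/10000
2 2 9597/10000
3 3 9249/10000
4 4 8969/10000
DF(3y) is solved at step 3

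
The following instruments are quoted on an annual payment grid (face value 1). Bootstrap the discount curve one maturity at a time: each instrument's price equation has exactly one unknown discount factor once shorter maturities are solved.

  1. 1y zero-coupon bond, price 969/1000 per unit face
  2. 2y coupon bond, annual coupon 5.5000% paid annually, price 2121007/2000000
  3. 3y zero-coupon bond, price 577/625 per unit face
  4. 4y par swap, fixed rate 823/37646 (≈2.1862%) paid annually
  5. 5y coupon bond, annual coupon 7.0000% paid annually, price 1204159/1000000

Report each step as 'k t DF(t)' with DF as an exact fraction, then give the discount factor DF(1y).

step 1 [1y] zero: DF = P = 969/1000 ≈ 0.969000
step 2 [2y] bond c/1=11/200: DF=(2121007/2000000 − 11/200·(0.969000))/(1+11/200) = 9547/10000 ≈ 0.954700
step 3 [3y] zero: DF = P = 577/625 ≈ 0.923200
step 4 [4y] swap r/1=823/37646: DF=(1 − 823/37646·(0.969000+0.954700+0.923200))/(1+823/37646) = 9177/10000 ≈ 0.917700
step 5 [5y] bond c/1=7/100: DF=(1204159/1000000 − 7/100·(0.969000+0.954700+0.923200+0.917700))/(1+7/100) = 8791/10000 ≈ 0.879100

1 1 969/1000
2 2 9547/10000
3 3 577/625
4 4 9177/10000
5 5 8791/10000
DF(1y) = 969/1000 ≈ 0.969000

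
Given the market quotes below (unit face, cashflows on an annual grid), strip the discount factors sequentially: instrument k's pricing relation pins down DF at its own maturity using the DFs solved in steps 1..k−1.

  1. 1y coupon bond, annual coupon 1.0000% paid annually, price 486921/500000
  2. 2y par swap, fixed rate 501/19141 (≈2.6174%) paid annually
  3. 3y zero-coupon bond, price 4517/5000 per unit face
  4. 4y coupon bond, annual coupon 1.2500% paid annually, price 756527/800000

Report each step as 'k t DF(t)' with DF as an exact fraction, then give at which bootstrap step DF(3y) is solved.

1 1 4821/5000
2 2 9499/10000
3 3 4517/5000
4 4 562/625
DF(3y) is solved at step 3

step 1 [1y] bond c/1=1/100: DF=(486921/500000 − 1/100·(0))/(1+1/100) = 4821/5000 ≈ 0.964200
step 2 [2y] swap r/1=501/19141: DF=(1 − 501/19141·(0.964200))/(1+501/19141) = 9499/10000 ≈ 0.949900
step 3 [3y] zero: DF = P = 4517/5000 ≈ 0.903400
step 4 [4y] bond c/1=1/80: DF=(756527/800000 − 1/80·(0.964200+0.949900+0.903400))/(1+1/80) = 562/625 ≈ 0.899200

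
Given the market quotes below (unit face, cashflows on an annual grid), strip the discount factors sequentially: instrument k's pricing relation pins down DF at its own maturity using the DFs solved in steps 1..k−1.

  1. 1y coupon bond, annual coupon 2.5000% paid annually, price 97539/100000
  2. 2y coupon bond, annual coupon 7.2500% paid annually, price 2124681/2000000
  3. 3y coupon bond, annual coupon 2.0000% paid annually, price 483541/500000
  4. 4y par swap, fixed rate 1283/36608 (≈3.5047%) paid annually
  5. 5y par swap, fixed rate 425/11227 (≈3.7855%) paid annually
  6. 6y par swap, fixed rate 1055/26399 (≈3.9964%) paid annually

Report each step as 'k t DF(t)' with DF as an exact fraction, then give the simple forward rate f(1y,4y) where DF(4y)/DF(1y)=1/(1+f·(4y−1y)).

1 1 2379/2500
2 2 4631/5000
3 3 9113/10000
4 4 8717/10000
5 5 83/100
6 6 789/1000
f(1y,4y) = ((2379/2500)/(8717/10000) − 1)/(3) = 799/26151 ≈ 3.0553%

step 1 [1y] bond c/1=1/40: DF=(97539/100000 − 1/40·(0))/(1+1/40) = 2379/2500 ≈ 0.951600
step 2 [2y] bond c/1=29/400: DF=(2124681/2000000 − 29/400·(0.951600))/(1+29/400) = 4631/5000 ≈ 0.926200
step 3 [3y] bond c/1=1/50: DF=(483541/500000 − 1/50·(0.951600+0.926200))/(1+1/50) = 9113/10000 ≈ 0.911300
step 4 [4y] swap r/1=1283/36608: DF=(1 − 1283/36608·(0.951600+0.926200+0.911300))/(1+1283/36608) = 8717/10000 ≈ 0.871700
step 5 [5y] swap r/1=425/11227: DF=(1 − 425/11227·(0.951600+0.926200+0.911300+0.871700))/(1+425/11227) = 83/100 ≈ 0.830000
step 6 [6y] swap r/1=1055/26399: DF=(1 − 1055/26399·(0.951600+0.926200+0.911300+0.871700+0.830000))/(1+1055/26399) = 789/1000 ≈ 0.789000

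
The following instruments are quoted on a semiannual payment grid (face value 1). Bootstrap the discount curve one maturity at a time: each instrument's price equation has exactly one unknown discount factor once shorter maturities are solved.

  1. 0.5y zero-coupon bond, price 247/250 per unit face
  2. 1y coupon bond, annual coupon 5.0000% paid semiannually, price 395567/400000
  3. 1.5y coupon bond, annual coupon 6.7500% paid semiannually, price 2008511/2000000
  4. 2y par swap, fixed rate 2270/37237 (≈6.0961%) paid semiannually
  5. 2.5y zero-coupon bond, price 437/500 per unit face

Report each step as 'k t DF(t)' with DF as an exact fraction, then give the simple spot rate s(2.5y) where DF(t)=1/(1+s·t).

step 1 [0.5y] zero: DF = P = 247/250 ≈ 0.988000
step 2 [1y] bond c/2=1/40: DF=(395567/400000 − 1/40·(0.988000))/(1+1/40) = 9407/10000 ≈ 0.940700
step 3 [1.5y] bond c/2=27/800: DF=(2008511/2000000 − 27/800·(0.988000+0.940700))/(1+27/800) = 1817/2000 ≈ 0.908500
step 4 [2y] swap r/2=1135/37237: DF=(1 − 1135/37237·(0.988000+0.940700+0.908500))/(1+1135/37237) = 1773/2000 ≈ 0.886500
step 5 [2.5y] zero: DF = P = 437/500 ≈ 0.874000

1 1/2 247/250
2 1 9407/10000
3 3/2 1817/2000
4 2 1773/2000
5 5/2 437/500
s(2.5y) = (1/(437/500) − 1)/(5/2) = 126/2185 ≈ 5.7666%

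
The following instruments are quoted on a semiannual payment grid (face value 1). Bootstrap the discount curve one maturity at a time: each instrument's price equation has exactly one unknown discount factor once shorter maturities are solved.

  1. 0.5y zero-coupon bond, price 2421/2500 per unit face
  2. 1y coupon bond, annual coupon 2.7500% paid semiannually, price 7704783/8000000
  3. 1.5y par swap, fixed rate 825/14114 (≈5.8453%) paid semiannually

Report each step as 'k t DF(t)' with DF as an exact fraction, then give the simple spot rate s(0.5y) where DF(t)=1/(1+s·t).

step 1 [0.5y] zero: DF = P = 2421/2500 ≈ 0.968400
step 2 [1y] bond c/2=11/800: DF=(7704783/8000000 − 11/800·(0.968400))/(1+11/800) = 9369/10000 ≈ 0.936900
step 3 [1.5y] swap r/2=825/28228: DF=(1 − 825/28228·(0.968400+0.936900))/(1+825/28228) = 367/400 ≈ 0.917500

1 1/2 2421/2500
2 1 9369/10000
3 3/2 367/400
s(0.5y) = (1/(2421/2500) − 1)/(1/2) = 158/2421 ≈ 6.5262%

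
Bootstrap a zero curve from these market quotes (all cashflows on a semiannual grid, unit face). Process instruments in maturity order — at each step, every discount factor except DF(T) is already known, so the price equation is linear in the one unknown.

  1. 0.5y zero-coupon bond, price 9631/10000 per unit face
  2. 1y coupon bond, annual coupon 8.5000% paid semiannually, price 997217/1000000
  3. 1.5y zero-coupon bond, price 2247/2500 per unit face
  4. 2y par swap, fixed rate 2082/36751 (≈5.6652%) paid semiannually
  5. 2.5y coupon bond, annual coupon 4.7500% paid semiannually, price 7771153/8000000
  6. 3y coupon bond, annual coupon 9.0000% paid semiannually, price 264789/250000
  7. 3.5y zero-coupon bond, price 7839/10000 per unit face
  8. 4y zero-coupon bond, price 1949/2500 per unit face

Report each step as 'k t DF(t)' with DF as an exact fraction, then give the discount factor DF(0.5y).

step 1 [0.5y] zero: DF = P = 9631/10000 ≈ 0.963100
step 2 [1y] bond c/2=17/400: DF=(997217/1000000 − 17/400·(0.963100))/(1+17/400) = 9173/10000 ≈ 0.917300
step 3 [1.5y] zero: DF = P = 2247/2500 ≈ 0.898800
step 4 [2y] swap r/2=1041/36751: DF=(1 − 1041/36751·(0.963100+0.917300+0.898800))/(1+1041/36751) = 8959/10000 ≈ 0.895900
step 5 [2.5y] bond c/2=19/800: DF=(7771153/8000000 − 19/800·(0.963100+0.917300+0.898800+0.895900))/(1+19/800) = 2159/2500 ≈ 0.863600
step 6 [3y] bond c/2=9/200: DF=(264789/250000 − 9/200·(0.963100+0.917300+0.898800+0.895900+0.863600))/(1+9/200) = 8181/10000 ≈ 0.818100
step 7 [3.5y] zero: DF = P = 7839/10000 ≈ 0.783900
step 8 [4y] zero: DF = P = 1949/2500 ≈ 0.779600

1 1/2 9631/10000
2 1 9173/10000
3 3/2 2247/2500
4 2 8959/10000
5 5/2 2159/2500
6 3 8181/10000
7 7/2 7839/10000
8 4 1949/2500
DF(0.5y) = 9631/10000 ≈ 0.963100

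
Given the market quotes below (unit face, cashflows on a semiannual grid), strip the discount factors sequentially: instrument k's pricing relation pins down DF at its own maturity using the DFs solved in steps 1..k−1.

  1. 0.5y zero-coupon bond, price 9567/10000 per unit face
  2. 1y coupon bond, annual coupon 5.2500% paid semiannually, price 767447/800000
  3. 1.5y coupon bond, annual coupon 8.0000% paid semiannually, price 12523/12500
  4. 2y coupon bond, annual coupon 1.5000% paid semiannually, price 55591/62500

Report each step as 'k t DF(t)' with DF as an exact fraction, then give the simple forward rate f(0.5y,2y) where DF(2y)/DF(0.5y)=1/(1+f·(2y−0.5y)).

1 1/2 9567/10000
2 1 9103/10000
3 3/2 1783/2000
4 2 8623/10000
f(0.5y,2y) = ((9567/10000)/(8623/10000) − 1)/(3/2) = 1888/25869 ≈ 7.2983%

step 1 [0.5y] zero: DF = P = 9567/10000 ≈ 0.956700
step 2 [1y] bond c/2=21/800: DF=(767447/800000 − 21/800·(0.956700))/(1+21/800) = 9103/10000 ≈ 0.910300
step 3 [1.5y] bond c/2=1/25: DF=(12523/12500 − 1/25·(0.956700+0.910300))/(1+1/25) = 1783/2000 ≈ 0.891500
step 4 [2y] bond c/2=3/400: DF=(55591/62500 − 3/400·(0.956700+0.910300+0.891500))/(1+3/400) = 8623/10000 ≈ 0.862300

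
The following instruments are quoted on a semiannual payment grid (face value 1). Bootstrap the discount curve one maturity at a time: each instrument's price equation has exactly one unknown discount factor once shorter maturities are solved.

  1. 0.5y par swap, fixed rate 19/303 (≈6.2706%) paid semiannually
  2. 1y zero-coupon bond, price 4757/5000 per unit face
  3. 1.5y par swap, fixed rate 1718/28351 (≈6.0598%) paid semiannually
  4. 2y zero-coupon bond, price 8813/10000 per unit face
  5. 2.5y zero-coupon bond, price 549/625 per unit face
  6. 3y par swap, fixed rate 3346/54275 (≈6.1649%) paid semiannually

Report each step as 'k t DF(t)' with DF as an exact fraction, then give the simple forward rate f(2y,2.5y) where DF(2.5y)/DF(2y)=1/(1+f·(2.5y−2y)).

1 1/2 606/625
2 1 4757/5000
3 3/2 9141/10000
4 2 8813/10000
5 5/2 549/625
6 3 8327/10000
f(2y,2.5y) = ((8813/10000)/(549/625) − 1)/(1/2) = 29/4392 ≈ 0.6603%

step 1 [0.5y] swap r/2=19/606: DF=(1 − 19/606·(0))/(1+19/606) = 606/625 ≈ 0.969600
step 2 [1y] zero: DF = P = 4757/5000 ≈ 0.951400
step 3 [1.5y] swap r/2=859/28351: DF=(1 − 859/28351·(0.969600+0.951400))/(1+859/28351) = 9141/10000 ≈ 0.914100
step 4 [2y] zero: DF = P = 8813/10000 ≈ 0.881300
step 5 [2.5y] zero: DF = P = 549/625 ≈ 0.878400
step 6 [3y] swap r/2=1673/54275: DF=(1 − 1673/54275·(0.969600+0.951400+0.914100+0.881300+0.878400))/(1+1673/54275) = 8327/10000 ≈ 0.832700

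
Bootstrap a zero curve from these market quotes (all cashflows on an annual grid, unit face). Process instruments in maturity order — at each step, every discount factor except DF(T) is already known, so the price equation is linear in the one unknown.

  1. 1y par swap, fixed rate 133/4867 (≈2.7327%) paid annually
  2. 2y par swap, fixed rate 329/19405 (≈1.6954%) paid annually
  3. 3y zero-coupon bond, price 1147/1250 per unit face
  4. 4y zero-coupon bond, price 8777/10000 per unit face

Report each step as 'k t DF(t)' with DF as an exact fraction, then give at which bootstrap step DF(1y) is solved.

1 1 4867/5000
2 2 9671/10000
3 3 1147/1250
4 4 8777/10000
DF(1y) is solved at step 1

step 1 [1y] swap r/1=133/4867: DF=(1 − 133/4867·(0))/(1+133/4867) = 4867/5000 ≈ 0.973400
step 2 [2y] swap r/1=329/19405: DF=(1 − 329/19405·(0.973400))/(1+329/19405) = 9671/10000 ≈ 0.967100
step 3 [3y] zero: DF = P = 1147/1250 ≈ 0.917600
step 4 [4y] zero: DF = P = 8777/10000 ≈ 0.877700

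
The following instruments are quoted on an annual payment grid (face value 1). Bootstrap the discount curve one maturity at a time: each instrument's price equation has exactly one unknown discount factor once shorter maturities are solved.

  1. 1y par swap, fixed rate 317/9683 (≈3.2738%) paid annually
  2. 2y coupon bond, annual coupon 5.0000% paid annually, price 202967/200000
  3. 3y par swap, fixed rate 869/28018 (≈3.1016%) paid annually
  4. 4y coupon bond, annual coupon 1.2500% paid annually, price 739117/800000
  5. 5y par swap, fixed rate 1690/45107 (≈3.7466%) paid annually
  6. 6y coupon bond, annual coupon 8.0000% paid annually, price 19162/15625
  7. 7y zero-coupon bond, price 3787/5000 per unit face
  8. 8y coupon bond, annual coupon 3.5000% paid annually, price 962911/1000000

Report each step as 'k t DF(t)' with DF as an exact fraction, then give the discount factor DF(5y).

1 1 9683/10000
2 2 2301/2500
3 3 9131/10000
4 4 8779/10000
5 5 831/1000
6 6 4007/5000
7 7 3787/5000
8 8 7251/10000
DF(5y) = 831/1000 ≈ 0.831000

step 1 [1y] swap r/1=317/9683: DF=(1 − 317/9683·(0))/(1+317/9683) = 9683/10000 ≈ 0.968300
step 2 [2y] bond c/1=1/20: DF=(202967/200000 − 1/20·(0.968300))/(1+1/20) = 2301/2500 ≈ 0.920400
step 3 [3y] swap r/1=869/28018: DF=(1 − 869/28018·(0.968300+0.920400))/(1+869/28018) = 9131/10000 ≈ 0.913100
step 4 [4y] bond c/1=1/80: DF=(739117/800000 − 1/80·(0.968300+0.920400+0.913100))/(1+1/80) = 8779/10000 ≈ 0.877900
step 5 [5y] swap r/1=1690/45107: DF=(1 − 1690/45107·(0.968300+0.920400+0.913100+0.877900))/(1+1690/45107) = 831/1000 ≈ 0.831000
step 6 [6y] bond c/1=2/25: DF=(19162/15625 − 2/25·(0.968300+0.920400+0.913100+0.877900+0.831000))/(1+2/25) = 4007/5000 ≈ 0.801400
step 7 [7y] zero: DF = P = 3787/5000 ≈ 0.757400
step 8 [8y] bond c/1=7/200: DF=(962911/1000000 − 7/200·(0.968300+0.920400+0.913100+0.877900+0.831000+0.801400+0.757400))/(1+7/200) = 7251/10000 ≈ 0.725100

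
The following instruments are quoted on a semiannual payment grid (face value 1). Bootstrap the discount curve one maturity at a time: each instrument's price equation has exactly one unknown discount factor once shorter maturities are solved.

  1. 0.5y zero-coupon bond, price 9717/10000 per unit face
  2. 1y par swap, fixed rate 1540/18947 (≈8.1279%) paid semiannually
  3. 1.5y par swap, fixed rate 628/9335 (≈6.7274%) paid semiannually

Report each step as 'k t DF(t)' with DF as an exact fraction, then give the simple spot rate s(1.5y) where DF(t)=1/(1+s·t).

step 1 [0.5y] zero: DF = P = 9717/10000 ≈ 0.971700
step 2 [1y] swap r/2=770/18947: DF=(1 − 770/18947·(0.971700))/(1+770/18947) = 923/1000 ≈ 0.923000
step 3 [1.5y] swap r/2=314/9335: DF=(1 − 314/9335·(0.971700+0.923000))/(1+314/9335) = 4529/5000 ≈ 0.905800

1 1/2 9717/10000
2 1 923/1000
3 3/2 4529/5000
s(1.5y) = (1/(4529/5000) − 1)/(3/2) = 314/4529 ≈ 6.9331%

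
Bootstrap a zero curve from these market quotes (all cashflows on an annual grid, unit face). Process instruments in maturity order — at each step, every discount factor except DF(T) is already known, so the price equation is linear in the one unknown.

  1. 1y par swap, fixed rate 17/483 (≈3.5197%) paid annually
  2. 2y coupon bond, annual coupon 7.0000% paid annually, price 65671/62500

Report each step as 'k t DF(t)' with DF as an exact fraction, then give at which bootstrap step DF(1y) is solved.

step 1 [1y] swap r/1=17/483: DF=(1 − 17/483·(0))/(1+17/483) = 483/500 ≈ 0.966000
step 2 [2y] bond c/1=7/100: DF=(65671/62500 − 7/100·(0.966000))/(1+7/100) = 2297/2500 ≈ 0.918800

1 1 483/500
2 2 2297/2500
DF(1y) is solved at step 1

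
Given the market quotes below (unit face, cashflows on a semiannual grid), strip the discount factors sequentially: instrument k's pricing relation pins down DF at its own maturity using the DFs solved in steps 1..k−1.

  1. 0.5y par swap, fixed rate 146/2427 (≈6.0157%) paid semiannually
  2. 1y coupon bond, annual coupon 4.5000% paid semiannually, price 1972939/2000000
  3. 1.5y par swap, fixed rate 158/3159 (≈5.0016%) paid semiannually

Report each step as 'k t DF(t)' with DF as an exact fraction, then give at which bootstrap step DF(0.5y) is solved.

step 1 [0.5y] swap r/2=73/2427: DF=(1 − 73/2427·(0))/(1+73/2427) = 2427/2500 ≈ 0.970800
step 2 [1y] bond c/2=9/400: DF=(1972939/2000000 − 9/400·(0.970800))/(1+9/400) = 4717/5000 ≈ 0.943400
step 3 [1.5y] swap r/2=79/3159: DF=(1 − 79/3159·(0.970800+0.943400))/(1+79/3159) = 9289/10000 ≈ 0.928900

1 1/2 2427/2500
2 1 4717/5000
3 3/2 9289/10000
DF(0.5y) is solved at step 1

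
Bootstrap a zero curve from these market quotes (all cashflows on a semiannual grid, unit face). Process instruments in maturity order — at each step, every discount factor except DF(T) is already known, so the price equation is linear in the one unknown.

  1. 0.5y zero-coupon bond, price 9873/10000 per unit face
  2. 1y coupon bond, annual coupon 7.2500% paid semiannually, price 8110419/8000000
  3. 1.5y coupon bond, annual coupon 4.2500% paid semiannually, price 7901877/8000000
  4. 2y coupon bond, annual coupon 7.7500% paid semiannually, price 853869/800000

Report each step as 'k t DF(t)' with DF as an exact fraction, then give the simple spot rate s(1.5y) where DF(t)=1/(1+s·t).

1 1/2 9873/10000
2 1 4719/5000
3 3/2 927/1000
4 2 9209/10000
s(1.5y) = (1/(927/1000) − 1)/(3/2) = 146/2781 ≈ 5.2499%

step 1 [0.5y] zero: DF = P = 9873/10000 ≈ 0.987300
step 2 [1y] bond c/2=29/800: DF=(8110419/8000000 − 29/800·(0.987300))/(1+29/800) = 4719/5000 ≈ 0.943800
step 3 [1.5y] bond c/2=17/800: DF=(7901877/8000000 − 17/800·(0.987300+0.943800))/(1+17/800) = 927/1000 ≈ 0.927000
step 4 [2y] bond c/2=31/800: DF=(853869/800000 − 31/800·(0.987300+0.943800+0.927000))/(1+31/800) = 9209/10000 ≈ 0.920900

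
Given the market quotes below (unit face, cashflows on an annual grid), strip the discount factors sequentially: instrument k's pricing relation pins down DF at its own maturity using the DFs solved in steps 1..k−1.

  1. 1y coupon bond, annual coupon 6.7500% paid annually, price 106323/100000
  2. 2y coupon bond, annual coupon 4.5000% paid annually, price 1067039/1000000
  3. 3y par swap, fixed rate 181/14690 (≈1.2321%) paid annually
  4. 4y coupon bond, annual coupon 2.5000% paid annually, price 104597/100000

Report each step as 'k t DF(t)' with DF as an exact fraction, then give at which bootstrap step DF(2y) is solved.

1 1 249/250
2 2 4891/5000
3 3 4819/5000
4 4 593/625
DF(2y) is solved at step 2

step 1 [1y] bond c/1=27/400: DF=(106323/100000 − 27/400·(0))/(1+27/400) = 249/250 ≈ 0.996000
step 2 [2y] bond c/1=9/200: DF=(1067039/1000000 − 9/200·(0.996000))/(1+9/200) = 4891/5000 ≈ 0.978200
step 3 [3y] swap r/1=181/14690: DF=(1 − 181/14690·(0.996000+0.978200))/(1+181/14690) = 4819/5000 ≈ 0.963800
step 4 [4y] bond c/1=1/40: DF=(104597/100000 − 1/40·(0.996000+0.978200+0.963800))/(1+1/40) = 593/625 ≈ 0.948800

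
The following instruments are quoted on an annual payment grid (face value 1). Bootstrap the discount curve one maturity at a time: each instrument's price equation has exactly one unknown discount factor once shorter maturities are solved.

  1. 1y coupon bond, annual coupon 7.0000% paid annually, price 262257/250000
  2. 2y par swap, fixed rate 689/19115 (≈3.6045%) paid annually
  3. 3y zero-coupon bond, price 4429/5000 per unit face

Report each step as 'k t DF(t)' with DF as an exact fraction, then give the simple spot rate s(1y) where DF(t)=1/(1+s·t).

1 1 2451/2500
2 2 9311/10000
3 3 4429/5000
s(1y) = (1/(2451/2500) − 1)/(1) = 49/2451 ≈ 1.9992%

step 1 [1y] bond c/1=7/100: DF=(262257/250000 − 7/100·(0))/(1+7/100) = 2451/2500 ≈ 0.980400
step 2 [2y] swap r/1=689/19115: DF=(1 − 689/19115·(0.980400))/(1+689/19115) = 9311/10000 ≈ 0.931100
step 3 [3y] zero: DF = P = 4429/5000 ≈ 0.885800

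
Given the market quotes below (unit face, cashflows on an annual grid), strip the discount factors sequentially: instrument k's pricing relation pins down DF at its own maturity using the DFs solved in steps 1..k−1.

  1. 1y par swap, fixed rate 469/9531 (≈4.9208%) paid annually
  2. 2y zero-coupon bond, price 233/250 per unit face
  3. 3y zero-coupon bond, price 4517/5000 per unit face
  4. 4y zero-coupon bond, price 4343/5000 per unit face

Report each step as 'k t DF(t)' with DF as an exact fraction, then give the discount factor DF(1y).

step 1 [1y] swap r/1=469/9531: DF=(1 − 469/9531·(0))/(1+469/9531) = 9531/10000 ≈ 0.953100
step 2 [2y] zero: DF = P = 233/250 ≈ 0.932000
step 3 [3y] zero: DF = P = 4517/5000 ≈ 0.903400
step 4 [4y] zero: DF = P = 4343/5000 ≈ 0.868600

1 1 9531/10000
2 2 233/250
3 3 4517/5000
4 4 4343/5000
DF(1y) = 9531/10000 ≈ 0.953100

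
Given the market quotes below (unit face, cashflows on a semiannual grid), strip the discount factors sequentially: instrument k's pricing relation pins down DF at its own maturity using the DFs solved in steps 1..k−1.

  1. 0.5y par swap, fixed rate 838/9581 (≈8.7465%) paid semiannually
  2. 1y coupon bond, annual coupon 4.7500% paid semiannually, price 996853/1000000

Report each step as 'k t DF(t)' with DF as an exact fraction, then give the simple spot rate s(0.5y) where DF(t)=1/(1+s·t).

step 1 [0.5y] swap r/2=419/9581: DF=(1 − 419/9581·(0))/(1+419/9581) = 9581/10000 ≈ 0.958100
step 2 [1y] bond c/2=19/800: DF=(996853/1000000 − 19/800·(0.958100))/(1+19/800) = 1903/2000 ≈ 0.951500

1 1/2 9581/10000
2 1 1903/2000
s(0.5y) = (1/(9581/10000) − 1)/(1/2) = 838/9581 ≈ 8.7465%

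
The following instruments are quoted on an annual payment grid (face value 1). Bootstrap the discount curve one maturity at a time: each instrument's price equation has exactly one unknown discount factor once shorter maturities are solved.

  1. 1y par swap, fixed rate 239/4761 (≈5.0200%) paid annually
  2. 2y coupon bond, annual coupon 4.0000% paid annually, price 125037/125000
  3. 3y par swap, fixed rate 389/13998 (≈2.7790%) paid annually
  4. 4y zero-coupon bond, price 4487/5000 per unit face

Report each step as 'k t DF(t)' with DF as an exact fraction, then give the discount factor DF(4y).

1 1 4761/5000
2 2 2313/2500
3 3 4611/5000
4 4 4487/5000
DF(4y) = 4487/5000 ≈ 0.897400

step 1 [1y] swap r/1=239/4761: DF=(1 − 239/4761·(0))/(1+239/4761) = 4761/5000 ≈ 0.952200
step 2 [2y] bond c/1=1/25: DF=(125037/125000 − 1/25·(0.952200))/(1+1/25) = 2313/2500 ≈ 0.925200
step 3 [3y] swap r/1=389/13998: DF=(1 − 389/13998·(0.952200+0.925200))/(1+389/13998) = 4611/5000 ≈ 0.922200
step 4 [4y] zero: DF = P = 4487/5000 ≈ 0.897400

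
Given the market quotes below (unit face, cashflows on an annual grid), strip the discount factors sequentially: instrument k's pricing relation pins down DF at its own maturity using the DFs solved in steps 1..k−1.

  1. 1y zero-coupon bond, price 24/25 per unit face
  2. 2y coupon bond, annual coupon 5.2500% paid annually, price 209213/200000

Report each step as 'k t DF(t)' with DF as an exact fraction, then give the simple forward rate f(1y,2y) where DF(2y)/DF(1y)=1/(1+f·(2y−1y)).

step 1 [1y] zero: DF = P = 24/25 ≈ 0.960000
step 2 [2y] bond c/1=21/400: DF=(209213/200000 − 21/400·(0.960000))/(1+21/400) = 473/500 ≈ 0.946000

1 1 24/25
2 2 473/500
f(1y,2y) = ((24/25)/(473/500) − 1)/(1) = 7/473 ≈ 1.4799%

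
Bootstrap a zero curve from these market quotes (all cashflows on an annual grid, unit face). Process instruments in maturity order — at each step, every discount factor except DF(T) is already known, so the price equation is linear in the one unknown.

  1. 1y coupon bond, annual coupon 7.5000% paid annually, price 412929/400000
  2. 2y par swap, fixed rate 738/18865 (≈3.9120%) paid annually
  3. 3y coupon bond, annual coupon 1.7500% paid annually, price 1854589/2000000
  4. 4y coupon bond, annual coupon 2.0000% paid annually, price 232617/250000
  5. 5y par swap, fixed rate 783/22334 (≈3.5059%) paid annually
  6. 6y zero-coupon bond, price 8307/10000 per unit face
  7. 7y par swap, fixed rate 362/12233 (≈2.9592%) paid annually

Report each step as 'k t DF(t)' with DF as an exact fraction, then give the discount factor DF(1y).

1 1 9603/10000
2 2 4631/5000
3 3 8789/10000
4 4 429/500
5 5 4217/5000
6 6 8307/10000
7 7 819/1000
DF(1y) = 9603/10000 ≈ 0.960300

step 1 [1y] bond c/1=3/40: DF=(412929/400000 − 3/40·(0))/(1+3/40) = 9603/10000 ≈ 0.960300
step 2 [2y] swap r/1=738/18865: DF=(1 − 738/18865·(0.960300))/(1+738/18865) = 4631/5000 ≈ 0.926200
step 3 [3y] bond c/1=7/400: DF=(1854589/2000000 − 7/400·(0.960300+0.926200))/(1+7/400) = 8789/10000 ≈ 0.878900
step 4 [4y] bond c/1=1/50: DF=(232617/250000 − 1/50·(0.960300+0.926200+0.878900))/(1+1/50) = 429/500 ≈ 0.858000
step 5 [5y] swap r/1=783/22334: DF=(1 − 783/22334·(0.960300+0.926200+0.878900+0.858000))/(1+783/22334) = 4217/5000 ≈ 0.843400
step 6 [6y] zero: DF = P = 8307/10000 ≈ 0.830700
step 7 [7y] swap r/1=362/12233: DF=(1 − 362/12233·(0.960300+0.926200+0.878900+0.858000+0.843400+0.830700))/(1+362/12233) = 819/1000 ≈ 0.819000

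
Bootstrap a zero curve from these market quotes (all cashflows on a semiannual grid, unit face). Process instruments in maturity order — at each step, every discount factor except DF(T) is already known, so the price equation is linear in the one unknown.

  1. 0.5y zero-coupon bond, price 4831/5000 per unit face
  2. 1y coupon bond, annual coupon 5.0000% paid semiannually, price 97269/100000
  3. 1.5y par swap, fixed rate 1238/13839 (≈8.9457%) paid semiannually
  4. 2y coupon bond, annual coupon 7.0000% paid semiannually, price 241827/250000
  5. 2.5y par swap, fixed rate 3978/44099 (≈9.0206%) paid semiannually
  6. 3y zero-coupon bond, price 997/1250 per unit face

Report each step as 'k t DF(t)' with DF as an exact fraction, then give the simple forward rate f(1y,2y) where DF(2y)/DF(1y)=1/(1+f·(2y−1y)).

step 1 [0.5y] zero: DF = P = 4831/5000 ≈ 0.966200
step 2 [1y] bond c/2=1/40: DF=(97269/100000 − 1/40·(0.966200))/(1+1/40) = 4627/5000 ≈ 0.925400
step 3 [1.5y] swap r/2=619/13839: DF=(1 − 619/13839·(0.966200+0.925400))/(1+619/13839) = 4381/5000 ≈ 0.876200
step 4 [2y] bond c/2=7/200: DF=(241827/250000 − 7/200·(0.966200+0.925400+0.876200))/(1+7/200) = 841/1000 ≈ 0.841000
step 5 [2.5y] swap r/2=1989/44099: DF=(1 − 1989/44099·(0.966200+0.925400+0.876200+0.841000))/(1+1989/44099) = 8011/10000 ≈ 0.801100
step 6 [3y] zero: DF = P = 997/1250 ≈ 0.797600

1 1/2 4831/5000
2 1 4627/5000
3 3/2 4381/5000
4 2 841/1000
5 5/2 8011/10000
6 3 997/1250
f(1y,2y) = ((4627/5000)/(841/1000) − 1)/(1) = 422/4205 ≈ 10.0357%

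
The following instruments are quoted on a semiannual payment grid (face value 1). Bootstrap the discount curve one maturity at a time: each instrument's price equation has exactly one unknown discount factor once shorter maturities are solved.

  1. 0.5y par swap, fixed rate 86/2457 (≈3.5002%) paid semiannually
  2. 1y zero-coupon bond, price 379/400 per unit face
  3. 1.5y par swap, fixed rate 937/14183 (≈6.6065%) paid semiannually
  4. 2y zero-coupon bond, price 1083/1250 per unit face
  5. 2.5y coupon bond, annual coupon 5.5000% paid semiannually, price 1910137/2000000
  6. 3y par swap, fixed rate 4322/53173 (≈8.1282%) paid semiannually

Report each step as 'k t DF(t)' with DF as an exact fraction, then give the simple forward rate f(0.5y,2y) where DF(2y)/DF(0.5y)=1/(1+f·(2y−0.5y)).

step 1 [0.5y] swap r/2=43/2457: DF=(1 − 43/2457·(0))/(1+43/2457) = 2457/2500 ≈ 0.982800
step 2 [1y] zero: DF = P = 379/400 ≈ 0.947500
step 3 [1.5y] swap r/2=937/28366: DF=(1 − 937/28366·(0.982800+0.947500))/(1+937/28366) = 9063/10000 ≈ 0.906300
step 4 [2y] zero: DF = P = 1083/1250 ≈ 0.866400
step 5 [2.5y] bond c/2=11/400: DF=(1910137/2000000 − 11/400·(0.982800+0.947500+0.906300+0.866400))/(1+11/400) = 519/625 ≈ 0.830400
step 6 [3y] swap r/2=2161/53173: DF=(1 − 2161/53173·(0.982800+0.947500+0.906300+0.866400+0.830400))/(1+2161/53173) = 7839/10000 ≈ 0.783900

1 1/2 2457/2500
2 1 379/400
3 3/2 9063/10000
4 2 1083/1250
5 5/2 519/625
6 3 7839/10000
f(0.5y,2y) = ((2457/2500)/(1083/1250) − 1)/(3/2) = 97/1083 ≈ 8.9566%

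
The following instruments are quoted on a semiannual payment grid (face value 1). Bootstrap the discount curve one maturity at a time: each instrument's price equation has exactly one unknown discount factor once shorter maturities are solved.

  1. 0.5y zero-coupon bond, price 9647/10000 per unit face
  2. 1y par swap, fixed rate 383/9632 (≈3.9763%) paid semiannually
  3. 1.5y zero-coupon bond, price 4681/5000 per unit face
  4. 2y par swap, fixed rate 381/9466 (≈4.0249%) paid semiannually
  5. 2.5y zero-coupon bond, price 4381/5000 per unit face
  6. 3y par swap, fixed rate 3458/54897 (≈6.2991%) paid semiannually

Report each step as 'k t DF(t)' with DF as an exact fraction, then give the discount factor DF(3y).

1 1/2 9647/10000
2 1 9617/10000
3 3/2 4681/5000
4 2 4619/5000
5 5/2 4381/5000
6 3 8271/10000
DF(3y) = 8271/10000 ≈ 0.827100

step 1 [0.5y] zero: DF = P = 9647/10000 ≈ 0.964700
step 2 [1y] swap r/2=383/19264: DF=(1 − 383/19264·(0.964700))/(1+383/19264) = 9617/10000 ≈ 0.961700
step 3 [1.5y] zero: DF = P = 4681/5000 ≈ 0.936200
step 4 [2y] swap r/2=381/18932: DF=(1 − 381/18932·(0.964700+0.961700+0.936200))/(1+381/18932) = 4619/5000 ≈ 0.923800
step 5 [2.5y] zero: DF = P = 4381/5000 ≈ 0.876200
step 6 [3y] swap r/2=1729/54897: DF=(1 − 1729/54897·(0.964700+0.961700+0.936200+0.923800+0.876200))/(1+1729/54897) = 8271/10000 ≈ 0.827100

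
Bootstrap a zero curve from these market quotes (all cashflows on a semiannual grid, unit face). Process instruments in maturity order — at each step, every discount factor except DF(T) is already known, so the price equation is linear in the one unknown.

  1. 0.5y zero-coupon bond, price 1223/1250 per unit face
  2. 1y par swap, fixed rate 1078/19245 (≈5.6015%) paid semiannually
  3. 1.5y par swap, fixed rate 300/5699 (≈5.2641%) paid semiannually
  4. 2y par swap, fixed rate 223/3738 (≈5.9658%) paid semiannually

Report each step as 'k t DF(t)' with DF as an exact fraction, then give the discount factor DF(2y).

1 1/2 1223/1250
2 1 9461/10000
3 3/2 37/40
4 2 1777/2000
DF(2y) = 1777/2000 ≈ 0.888500

step 1 [0.5y] zero: DF = P = 1223/1250 ≈ 0.978400
step 2 [1y] swap r/2=539/19245: DF=(1 − 539/19245·(0.978400))/(1+539/19245) = 9461/10000 ≈ 0.946100
step 3 [1.5y] swap r/2=150/5699: DF=(1 − 150/5699·(0.978400+0.946100))/(1+150/5699) = 37/40 ≈ 0.925000
step 4 [2y] swap r/2=223/7476: DF=(1 − 223/7476·(0.978400+0.946100+0.925000))/(1+223/7476) = 1777/2000 ≈ 0.888500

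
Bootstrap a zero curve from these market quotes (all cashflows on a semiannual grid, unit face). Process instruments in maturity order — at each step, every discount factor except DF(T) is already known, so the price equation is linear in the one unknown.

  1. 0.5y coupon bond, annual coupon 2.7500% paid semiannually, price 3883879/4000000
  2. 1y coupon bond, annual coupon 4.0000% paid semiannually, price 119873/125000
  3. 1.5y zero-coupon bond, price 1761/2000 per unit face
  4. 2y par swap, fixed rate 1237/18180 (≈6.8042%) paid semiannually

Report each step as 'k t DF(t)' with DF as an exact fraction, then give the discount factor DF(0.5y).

1 1/2 4789/5000
2 1 4607/5000
3 3/2 1761/2000
4 2 8763/10000
DF(0.5y) = 4789/5000 ≈ 0.957800

step 1 [0.5y] bond c/2=11/800: DF=(3883879/4000000 − 11/800·(0))/(1+11/800) = 4789/5000 ≈ 0.957800
step 2 [1y] bond c/2=1/50: DF=(119873/125000 − 1/50·(0.957800))/(1+1/50) = 4607/5000 ≈ 0.921400
step 3 [1.5y] zero: DF = P = 1761/2000 ≈ 0.880500
step 4 [2y] swap r/2=1237/36360: DF=(1 − 1237/36360·(0.957800+0.921400+0.880500))/(1+1237/36360) = 8763/10000 ≈ 0.876300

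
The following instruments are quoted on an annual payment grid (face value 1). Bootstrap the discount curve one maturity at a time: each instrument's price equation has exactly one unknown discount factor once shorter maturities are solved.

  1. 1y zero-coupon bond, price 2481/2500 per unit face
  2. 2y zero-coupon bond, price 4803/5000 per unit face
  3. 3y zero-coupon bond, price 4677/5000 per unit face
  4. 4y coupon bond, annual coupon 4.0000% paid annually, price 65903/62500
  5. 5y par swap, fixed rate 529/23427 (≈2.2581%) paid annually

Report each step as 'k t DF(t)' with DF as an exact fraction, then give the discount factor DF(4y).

step 1 [1y] zero: DF = P = 2481/2500 ≈ 0.992400
step 2 [2y] zero: DF = P = 4803/5000 ≈ 0.960600
step 3 [3y] zero: DF = P = 4677/5000 ≈ 0.935400
step 4 [4y] bond c/1=1/25: DF=(65903/62500 − 1/25·(0.992400+0.960600+0.935400))/(1+1/25) = 2257/2500 ≈ 0.902800
step 5 [5y] swap r/1=529/23427: DF=(1 − 529/23427·(0.992400+0.960600+0.935400+0.902800))/(1+529/23427) = 4471/5000 ≈ 0.894200

1 1 2481/2500
2 2 4803/5000
3 3 4677/5000
4 4 2257/2500
5 5 4471/5000
DF(4y) = 2257/2500 ≈ 0.902800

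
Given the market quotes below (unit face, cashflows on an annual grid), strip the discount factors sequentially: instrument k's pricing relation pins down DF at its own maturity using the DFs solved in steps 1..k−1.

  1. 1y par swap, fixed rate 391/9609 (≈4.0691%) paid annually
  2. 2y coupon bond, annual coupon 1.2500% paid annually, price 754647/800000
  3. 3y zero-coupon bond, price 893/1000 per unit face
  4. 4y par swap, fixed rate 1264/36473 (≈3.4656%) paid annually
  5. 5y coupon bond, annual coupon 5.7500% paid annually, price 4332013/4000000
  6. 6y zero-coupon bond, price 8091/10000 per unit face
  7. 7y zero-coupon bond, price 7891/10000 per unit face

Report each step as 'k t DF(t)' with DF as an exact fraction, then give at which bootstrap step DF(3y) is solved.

step 1 [1y] swap r/1=391/9609: DF=(1 − 391/9609·(0))/(1+391/9609) = 9609/10000 ≈ 0.960900
step 2 [2y] bond c/1=1/80: DF=(754647/800000 − 1/80·(0.960900))/(1+1/80) = 4599/5000 ≈ 0.919800
step 3 [3y] zero: DF = P = 893/1000 ≈ 0.893000
step 4 [4y] swap r/1=1264/36473: DF=(1 − 1264/36473·(0.960900+0.919800+0.893000))/(1+1264/36473) = 546/625 ≈ 0.873600
step 5 [5y] bond c/1=23/400: DF=(4332013/4000000 − 23/400·(0.960900+0.919800+0.893000+0.873600))/(1+23/400) = 4129/5000 ≈ 0.825800
step 6 [6y] zero: DF = P = 8091/10000 ≈ 0.809100
step 7 [7y] zero: DF = P = 7891/10000 ≈ 0.789100

1 1 9609/10000
2 2 4599/5000
3 3 893/1000
4 4 546/625
5 5 4129/5000
6 6 8091/10000
7 7 7891/10000
DF(3y) is solved at step 3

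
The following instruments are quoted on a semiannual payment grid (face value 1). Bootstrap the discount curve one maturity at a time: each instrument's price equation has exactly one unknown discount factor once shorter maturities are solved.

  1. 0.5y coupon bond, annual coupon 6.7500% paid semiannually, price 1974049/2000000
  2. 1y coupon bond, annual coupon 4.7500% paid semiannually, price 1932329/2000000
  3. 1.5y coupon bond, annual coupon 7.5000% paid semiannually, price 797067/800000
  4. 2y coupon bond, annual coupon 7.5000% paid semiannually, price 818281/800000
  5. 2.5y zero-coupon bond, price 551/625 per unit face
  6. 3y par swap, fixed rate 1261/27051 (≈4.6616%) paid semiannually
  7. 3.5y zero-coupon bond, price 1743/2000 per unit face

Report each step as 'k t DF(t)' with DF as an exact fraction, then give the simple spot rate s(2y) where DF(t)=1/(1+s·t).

1 1/2 2387/2500
2 1 576/625
3 3/2 357/400
4 2 4429/5000
5 5/2 551/625
6 3 8739/10000
7 7/2 1743/2000
s(2y) = (1/(4429/5000) − 1)/(2) = 571/8858 ≈ 6.4462%

step 1 [0.5y] bond c/2=27/800: DF=(1974049/2000000 − 27/800·(0))/(1+27/800) = 2387/2500 ≈ 0.954800
step 2 [1y] bond c/2=19/800: DF=(1932329/2000000 − 19/800·(0.954800))/(1+19/800) = 576/625 ≈ 0.921600
step 3 [1.5y] bond c/2=3/80: DF=(797067/800000 − 3/80·(0.954800+0.921600))/(1+3/80) = 357/400 ≈ 0.892500
step 4 [2y] bond c/2=3/80: DF=(818281/800000 − 3/80·(0.954800+0.921600+0.892500))/(1+3/80) = 4429/5000 ≈ 0.885800
step 5 [2.5y] zero: DF = P = 551/625 ≈ 0.881600
step 6 [3y] swap r/2=1261/54102: DF=(1 − 1261/54102·(0.954800+0.921600+0.892500+0.885800+0.881600))/(1+1261/54102) = 8739/10000 ≈ 0.873900
step 7 [3.5y] zero: DF = P = 1743/2000 ≈ 0.871500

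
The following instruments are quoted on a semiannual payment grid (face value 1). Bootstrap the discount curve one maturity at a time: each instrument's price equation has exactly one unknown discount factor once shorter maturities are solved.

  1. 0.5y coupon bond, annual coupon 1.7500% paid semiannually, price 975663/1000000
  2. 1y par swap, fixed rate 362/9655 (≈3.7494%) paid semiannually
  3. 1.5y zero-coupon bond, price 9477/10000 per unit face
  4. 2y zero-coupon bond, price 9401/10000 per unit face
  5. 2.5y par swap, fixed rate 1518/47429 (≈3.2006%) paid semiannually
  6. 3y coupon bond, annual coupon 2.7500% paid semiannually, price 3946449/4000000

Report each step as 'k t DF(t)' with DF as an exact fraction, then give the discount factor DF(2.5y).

1 1/2 1209/1250
2 1 4819/5000
3 3/2 9477/10000
4 2 9401/10000
5 5/2 9241/10000
6 3 9089/10000
DF(2.5y) = 9241/10000 ≈ 0.924100

step 1 [0.5y] bond c/2=7/800: DF=(975663/1000000 − 7/800·(0))/(1+7/800) = 1209/1250 ≈ 0.967200
step 2 [1y] swap r/2=181/9655: DF=(1 − 181/9655·(0.967200))/(1+181/9655) = 4819/5000 ≈ 0.963800
step 3 [1.5y] zero: DF = P = 9477/10000 ≈ 0.947700
step 4 [2y] zero: DF = P = 9401/10000 ≈ 0.940100
step 5 [2.5y] swap r/2=759/47429: DF=(1 − 759/47429·(0.967200+0.963800+0.947700+0.940100))/(1+759/47429) = 9241/10000 ≈ 0.924100
step 6 [3y] bond c/2=11/800: DF=(3946449/4000000 − 11/800·(0.967200+0.963800+0.947700+0.940100+0.924100))/(1+11/800) = 9089/10000 ≈ 0.908900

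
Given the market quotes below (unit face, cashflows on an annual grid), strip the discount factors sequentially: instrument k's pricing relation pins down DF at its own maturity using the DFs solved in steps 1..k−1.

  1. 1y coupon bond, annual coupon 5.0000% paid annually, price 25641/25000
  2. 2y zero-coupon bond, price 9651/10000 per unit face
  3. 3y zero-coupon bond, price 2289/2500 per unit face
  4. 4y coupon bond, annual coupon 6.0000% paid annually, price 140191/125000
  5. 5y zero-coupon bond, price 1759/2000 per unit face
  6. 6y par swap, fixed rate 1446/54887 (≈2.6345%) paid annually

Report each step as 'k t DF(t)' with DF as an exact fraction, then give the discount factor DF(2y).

step 1 [1y] bond c/1=1/20: DF=(25641/25000 − 1/20·(0))/(1+1/20) = 1221/1250 ≈ 0.976800
step 2 [2y] zero: DF = P = 9651/10000 ≈ 0.965100
step 3 [3y] zero: DF = P = 2289/2500 ≈ 0.915600
step 4 [4y] bond c/1=3/50: DF=(140191/125000 − 3/50·(0.976800+0.965100+0.915600))/(1+3/50) = 8963/10000 ≈ 0.896300
step 5 [5y] zero: DF = P = 1759/2000 ≈ 0.879500
step 6 [6y] swap r/1=1446/54887: DF=(1 − 1446/54887·(0.976800+0.965100+0.915600+0.896300+0.879500))/(1+1446/54887) = 4277/5000 ≈ 0.855400

1 1 1221/1250
2 2 9651/10000
3 3 2289/2500
4 4 8963/10000
5 5 1759/2000
6 6 4277/5000
DF(2y) = 9651/10000 ≈ 0.965100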